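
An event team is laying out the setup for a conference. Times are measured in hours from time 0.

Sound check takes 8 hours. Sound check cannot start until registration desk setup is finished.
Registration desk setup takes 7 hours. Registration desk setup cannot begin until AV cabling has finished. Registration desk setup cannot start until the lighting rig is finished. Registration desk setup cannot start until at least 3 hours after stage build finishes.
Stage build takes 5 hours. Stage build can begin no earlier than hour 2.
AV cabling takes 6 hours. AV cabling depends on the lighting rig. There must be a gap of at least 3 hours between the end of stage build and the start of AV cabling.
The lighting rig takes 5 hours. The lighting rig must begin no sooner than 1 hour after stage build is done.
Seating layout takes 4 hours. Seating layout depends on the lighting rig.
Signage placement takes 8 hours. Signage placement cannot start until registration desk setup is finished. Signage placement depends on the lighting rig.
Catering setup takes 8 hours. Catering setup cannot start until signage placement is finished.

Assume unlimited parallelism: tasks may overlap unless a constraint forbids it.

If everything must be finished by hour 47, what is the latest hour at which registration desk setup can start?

To finish by hour 47, catering setup (duration 8) must start no later than hour 39.
Signage placement has to be done before catering setup (must start by hour 39). That means finishing by hour 39, i.e. starting by 39 − 8 = hour 31.
Sound check must finish by hour 47; it takes 8 hours, so it must start by 47 − 8 = hour 39.
For registration desk setup: signage placement (must start by hour 31); sound check (must start by hour 39). The most restrictive is hour 31; with a 7-hour duration, registration desk setup must start by hour 24.

24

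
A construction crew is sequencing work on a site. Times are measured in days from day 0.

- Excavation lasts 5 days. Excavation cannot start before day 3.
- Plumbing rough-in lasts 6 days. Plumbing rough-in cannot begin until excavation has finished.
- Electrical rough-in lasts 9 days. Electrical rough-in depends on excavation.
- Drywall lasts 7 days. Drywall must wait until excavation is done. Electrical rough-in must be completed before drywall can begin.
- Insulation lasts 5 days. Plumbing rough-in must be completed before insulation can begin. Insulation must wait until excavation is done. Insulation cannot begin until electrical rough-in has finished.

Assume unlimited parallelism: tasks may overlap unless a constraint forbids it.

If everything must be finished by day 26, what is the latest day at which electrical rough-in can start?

10

Insulation has no dependents, so it just needs to finish by day 26. Starting by 26 − 5 = day 21 achieves that.
Drywall has no dependents, so it just needs to finish by day 26. Starting by 26 − 7 = day 19 achieves that.
For electrical rough-in: insulation (must start by day 21); drywall (must start by day 19). The most restrictive is day 19; with a 9-day duration, electrical rough-in must start by day 10.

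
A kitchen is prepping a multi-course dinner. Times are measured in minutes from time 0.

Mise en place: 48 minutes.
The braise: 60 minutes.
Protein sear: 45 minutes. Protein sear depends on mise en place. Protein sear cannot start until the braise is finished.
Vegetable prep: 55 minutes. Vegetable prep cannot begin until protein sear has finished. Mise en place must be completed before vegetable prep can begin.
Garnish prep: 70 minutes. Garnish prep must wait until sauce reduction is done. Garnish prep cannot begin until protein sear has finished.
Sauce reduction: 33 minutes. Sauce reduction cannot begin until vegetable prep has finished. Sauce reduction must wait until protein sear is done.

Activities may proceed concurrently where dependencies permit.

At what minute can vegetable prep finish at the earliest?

The braise can start immediately at minute 0; it finishes at minute 60.
Mise en place can start immediately at minute 0; it finishes at minute 48.
Protein sear cannot start until mise en place (finishes minute 48); the braise (finishes minute 60). The controlling bound is minute 60, so protein sear finishes at 60 + 45 = minute 105.
Vegetable prep cannot start until protein sear (finishes minute 105); mise en place (finishes minute 48). The controlling bound is minute 105, so vegetable prep finishes at 105 + 55 = minute 160.

160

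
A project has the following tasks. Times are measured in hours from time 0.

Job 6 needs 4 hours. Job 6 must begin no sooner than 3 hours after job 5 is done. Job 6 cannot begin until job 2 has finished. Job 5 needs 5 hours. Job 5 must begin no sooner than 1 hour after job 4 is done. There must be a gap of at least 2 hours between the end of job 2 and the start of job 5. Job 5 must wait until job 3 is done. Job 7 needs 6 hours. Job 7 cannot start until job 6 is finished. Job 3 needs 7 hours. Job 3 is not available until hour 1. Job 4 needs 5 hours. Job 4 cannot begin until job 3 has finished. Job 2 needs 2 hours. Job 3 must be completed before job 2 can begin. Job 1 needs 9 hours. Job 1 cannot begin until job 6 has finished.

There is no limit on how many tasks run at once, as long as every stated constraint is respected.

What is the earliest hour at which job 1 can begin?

After its own release at hour 1, job 3 can start at hour 1 and finishes at hour 8.
Job 4 cannot begin until job 3 (finishes hour 8). It runs from hour 8 to 8 + 5 = hour 13.
Job 2 waits on job 3 (finishes hour 8), so it starts at hour 8 and finishes at 8 + 2 = hour 10.
For job 5: job 4 (finishes hour 13, plus 1-hour gap → hour 14); job 2 (finishes hour 10, plus 2-hour gap → hour 12); job 3 (finishes hour 8). Taking the maximum gives a start of hour 14, and it finishes at 14 + 5 = hour 19.
For job 6: job 5 (finishes hour 19, plus 3-hour gap → hour 22); job 2 (finishes hour 10). Taking the maximum gives a start of hour 22, and it finishes at 22 + 4 = hour 26.
Job 1 waits on job 6 (finishes hour 26), so the earliest it can start is hour 26.

26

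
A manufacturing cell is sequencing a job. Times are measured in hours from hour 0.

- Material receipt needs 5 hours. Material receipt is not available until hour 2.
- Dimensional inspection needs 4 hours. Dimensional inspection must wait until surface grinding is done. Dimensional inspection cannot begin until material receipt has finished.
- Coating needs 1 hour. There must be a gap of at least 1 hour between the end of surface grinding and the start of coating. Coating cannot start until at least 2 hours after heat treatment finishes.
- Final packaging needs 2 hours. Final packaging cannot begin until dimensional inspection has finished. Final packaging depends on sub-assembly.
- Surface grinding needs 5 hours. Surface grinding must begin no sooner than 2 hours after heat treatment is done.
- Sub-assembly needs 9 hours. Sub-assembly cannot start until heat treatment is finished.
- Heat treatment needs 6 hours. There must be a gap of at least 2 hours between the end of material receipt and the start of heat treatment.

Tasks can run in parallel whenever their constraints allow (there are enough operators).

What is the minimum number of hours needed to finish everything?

Material receipt waits on its own release at hour 2, so it starts at hour 2 and finishes at 2 + 5 = hour 7.
Heat treatment waits on material receipt (finishes hour 7, plus 2-hour gap → hour 9), so it starts at hour 9 and finishes at 9 + 6 = hour 15.
Sub-assembly waits on heat treatment (finishes hour 15), so it starts at hour 15 and finishes at 15 + 9 = hour 24.
After heat treatment (finishes hour 15, plus 2-hour gap → hour 17), surface grinding can start at hour 17 and finishes at hour 22.
Coating needs all of surface grinding (finishes hour 22, plus 1-hour gap → hour 23); heat treatment (finishes hour 15, plus 2-hour gap → hour 17). That puts its earliest start at hour 23; it finishes at 23 + 1 = hour 24.
Dimensional inspection has to wait for surface grinding (finishes hour 22); material receipt (finishes hour 7). The latest of these is hour 22, so dimensional inspection runs hour 22 to 22 + 4 = hour 26.
Final packaging needs all of dimensional inspection (finishes hour 26); sub-assembly (finishes hour 24). That puts its earliest start at hour 26; it finishes at 26 + 2 = hour 28.
All tasks are finished once the last one completes. Finish times: Material receipt at 7, Heat treatment at 15, Surface grinding at 22, Dimensional inspection at 26, Coating at 24, Sub-assembly at 24, Final packaging at 28. The latest is hour 28.

28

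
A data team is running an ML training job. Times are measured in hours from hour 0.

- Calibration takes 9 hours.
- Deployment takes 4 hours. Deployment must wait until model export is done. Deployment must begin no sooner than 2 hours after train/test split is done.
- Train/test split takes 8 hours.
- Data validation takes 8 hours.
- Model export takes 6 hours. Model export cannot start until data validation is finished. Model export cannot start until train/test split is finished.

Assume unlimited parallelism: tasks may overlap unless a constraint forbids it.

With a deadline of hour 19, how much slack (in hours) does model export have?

1

Nothing blocks train/test split, so it runs from hour 0 to hour 8.
Data validation has no prerequisites, so it starts at hour 0 and finishes at hour 8.
Model export has to wait for data validation (finishes hour 8); train/test split (finishes hour 8). The latest of these is hour 8, so model export runs hour 8 to 8 + 6 = hour 14.

Working backward from the deadline:
Deployment must finish by hour 19; it takes 4 hours, so it must start by 19 − 4 = hour 15.
Model export must finish before deployment (must start by hour 15). With a 6-hour duration, model export must start by 15 − 6 = hour 9.
So model export can start as early as hour 8 and as late as hour 9, giving 9 − 8 = 1 hour of slack.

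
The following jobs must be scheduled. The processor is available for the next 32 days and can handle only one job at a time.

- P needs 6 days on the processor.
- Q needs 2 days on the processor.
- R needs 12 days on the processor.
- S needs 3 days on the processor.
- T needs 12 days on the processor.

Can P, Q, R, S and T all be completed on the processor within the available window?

Running back to back, the jobs need 6 + 2 + 12 + 3 + 12 = 35 days on the processor.
Since 35 > 32, they cannot all fit.

No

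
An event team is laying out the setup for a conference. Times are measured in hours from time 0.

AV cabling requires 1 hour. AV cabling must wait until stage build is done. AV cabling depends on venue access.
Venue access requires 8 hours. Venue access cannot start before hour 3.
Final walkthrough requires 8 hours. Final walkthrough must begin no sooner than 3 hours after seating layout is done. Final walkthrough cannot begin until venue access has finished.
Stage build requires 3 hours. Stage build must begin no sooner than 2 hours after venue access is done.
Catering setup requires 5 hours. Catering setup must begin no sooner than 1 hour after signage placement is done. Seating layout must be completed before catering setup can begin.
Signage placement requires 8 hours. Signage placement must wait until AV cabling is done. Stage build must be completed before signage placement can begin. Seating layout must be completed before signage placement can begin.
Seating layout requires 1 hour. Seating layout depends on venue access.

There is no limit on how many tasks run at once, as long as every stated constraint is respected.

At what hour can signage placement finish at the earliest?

Venue access waits on its own release at hour 3, so it starts at hour 3 and finishes at 3 + 8 = hour 11.
Seating layout cannot begin until venue access (finishes hour 11). It runs from hour 11 to 11 + 1 = hour 12.
After venue access (finishes hour 11, plus 2-hour gap → hour 13), stage build can start at hour 13 and finishes at hour 16.
AV cabling needs all of stage build (finishes hour 16); venue access (finishes hour 11). That puts its earliest start at hour 16; it finishes at 16 + 1 = hour 17.
For signage placement: AV cabling (finishes hour 17); stage build (finishes hour 16); seating layout (finishes hour 12). Taking the maximum gives a start of hour 17, and it finishes at 17 + 8 = hour 25.

25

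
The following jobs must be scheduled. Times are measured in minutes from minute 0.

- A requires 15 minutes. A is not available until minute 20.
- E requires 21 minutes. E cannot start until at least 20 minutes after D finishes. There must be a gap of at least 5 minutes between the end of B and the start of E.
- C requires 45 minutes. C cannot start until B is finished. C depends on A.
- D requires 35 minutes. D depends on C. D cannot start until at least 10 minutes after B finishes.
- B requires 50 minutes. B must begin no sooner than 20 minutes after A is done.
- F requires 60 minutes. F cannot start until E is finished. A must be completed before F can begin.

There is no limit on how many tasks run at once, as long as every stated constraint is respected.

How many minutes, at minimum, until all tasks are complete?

286

After its own release at minute 20, A can start at minute 20 and finishes at minute 35.
After A (finishes minute 35, plus 20-minute gap → minute 55), B can start at minute 55 and finishes at minute 105.
For C: B (finishes minute 105); A (finishes minute 35). Taking the maximum gives a start of minute 105, and it finishes at 105 + 45 = minute 150.
For D: C (finishes minute 150); B (finishes minute 105, plus 10-minute gap → minute 115). Taking the maximum gives a start of minute 150, and it finishes at 150 + 35 = minute 185.
E needs all of D (finishes minute 185, plus 20-minute gap → minute 205); B (finishes minute 105, plus 5-minute gap → minute 110). That puts its earliest start at minute 205; it finishes at 205 + 21 = minute 226.
F has to wait for E (finishes minute 226); A (finishes minute 35). The latest of these is minute 226, so F runs minute 226 to 226 + 60 = minute 286.
All tasks are finished once the last one completes. Finish times: A at 35, B at 105, C at 150, D at 185, E at 226, F at 286. The latest is minute 286.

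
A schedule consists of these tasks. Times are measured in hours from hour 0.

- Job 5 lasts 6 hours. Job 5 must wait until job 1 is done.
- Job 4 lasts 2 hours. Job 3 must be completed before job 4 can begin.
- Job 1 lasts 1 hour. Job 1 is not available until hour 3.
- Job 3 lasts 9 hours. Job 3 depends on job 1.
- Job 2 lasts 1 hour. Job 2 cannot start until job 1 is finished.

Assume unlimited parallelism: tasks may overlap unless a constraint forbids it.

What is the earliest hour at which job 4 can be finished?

Job 1 waits on its own release at hour 3, so it starts at hour 3 and finishes at 3 + 1 = hour 4.
After job 1 (finishes hour 4), job 3 can start at hour 4 and finishes at hour 13.
Job 4 waits on job 3 (finishes hour 13), so it starts at hour 13 and finishes at 13 + 2 = hour 15.

15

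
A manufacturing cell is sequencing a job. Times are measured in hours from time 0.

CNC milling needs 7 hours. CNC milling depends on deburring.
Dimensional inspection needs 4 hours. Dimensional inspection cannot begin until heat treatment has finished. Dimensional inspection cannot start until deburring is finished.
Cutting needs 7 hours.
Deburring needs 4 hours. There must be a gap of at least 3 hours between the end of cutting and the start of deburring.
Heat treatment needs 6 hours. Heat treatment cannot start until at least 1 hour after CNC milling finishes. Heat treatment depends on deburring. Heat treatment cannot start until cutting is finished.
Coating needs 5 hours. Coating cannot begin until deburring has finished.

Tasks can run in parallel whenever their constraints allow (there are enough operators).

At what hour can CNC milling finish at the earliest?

Cutting has no prerequisites, so it starts at hour 0 and finishes at hour 7.
Deburring cannot begin until cutting (finishes hour 7, plus 3-hour gap → hour 10). It runs from hour 10 to 10 + 4 = hour 14.
CNC milling cannot begin until deburring (finishes hour 14). It runs from hour 14 to 14 + 7 = hour 21.

21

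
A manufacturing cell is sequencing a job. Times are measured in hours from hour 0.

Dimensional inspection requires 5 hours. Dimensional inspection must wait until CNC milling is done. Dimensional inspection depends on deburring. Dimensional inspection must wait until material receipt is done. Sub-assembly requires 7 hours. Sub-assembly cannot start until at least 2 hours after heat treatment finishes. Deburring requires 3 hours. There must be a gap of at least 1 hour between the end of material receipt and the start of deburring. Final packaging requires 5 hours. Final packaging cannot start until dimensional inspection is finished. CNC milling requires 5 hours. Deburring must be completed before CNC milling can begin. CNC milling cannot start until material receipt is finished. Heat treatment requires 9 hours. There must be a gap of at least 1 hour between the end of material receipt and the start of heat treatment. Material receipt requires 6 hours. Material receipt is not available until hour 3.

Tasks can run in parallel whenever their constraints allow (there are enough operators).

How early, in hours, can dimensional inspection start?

After its own release at hour 3, material receipt can start at hour 3 and finishes at hour 9.
Deburring waits on material receipt (finishes hour 9, plus 1-hour gap → hour 10), so it starts at hour 10 and finishes at 10 + 3 = hour 13.
For CNC milling: deburring (finishes hour 13); material receipt (finishes hour 9). Taking the maximum gives a start of hour 13, and it finishes at 13 + 5 = hour 18.
Dimensional inspection waits on CNC milling (finishes hour 18); deburring (finishes hour 13); material receipt (finishes hour 9). The latest of these is hour 18, which is the earliest dimensional inspection can start.

18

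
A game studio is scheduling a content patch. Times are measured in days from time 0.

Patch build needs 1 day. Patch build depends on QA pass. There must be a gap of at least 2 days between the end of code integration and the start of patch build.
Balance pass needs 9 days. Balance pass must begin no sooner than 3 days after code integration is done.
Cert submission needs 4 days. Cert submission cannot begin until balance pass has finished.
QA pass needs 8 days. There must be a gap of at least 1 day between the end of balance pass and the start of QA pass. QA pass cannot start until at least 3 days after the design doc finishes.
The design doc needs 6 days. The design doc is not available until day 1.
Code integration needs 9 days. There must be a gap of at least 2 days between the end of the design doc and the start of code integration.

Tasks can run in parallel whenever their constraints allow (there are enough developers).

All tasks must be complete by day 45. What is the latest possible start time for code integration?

Patch build has no dependents, so it just needs to finish by day 45. Starting by 45 − 1 = day 44 achieves that.
QA pass feeds into patch build (must start by day 44); so QA pass must finish by day 44 and therefore start by day 36.
Cert submission has no dependents, so it just needs to finish by day 45. Starting by 45 − 4 = day 41 achieves that.
Balance pass feeds QA pass (must start by day 36, minus 1-day gap → day 35); cert submission (must start by day 41). Taking the minimum, balance pass must finish by day 35 and start by 35 − 9 = day 26.
Code integration has several dependents: balance pass (must start by day 26, minus 3-day gap → day 23); patch build (must start by day 44, minus 2-day gap → day 42). The earliest of those limits is day 23, so code integration must start by 23 − 9 = day 14.

14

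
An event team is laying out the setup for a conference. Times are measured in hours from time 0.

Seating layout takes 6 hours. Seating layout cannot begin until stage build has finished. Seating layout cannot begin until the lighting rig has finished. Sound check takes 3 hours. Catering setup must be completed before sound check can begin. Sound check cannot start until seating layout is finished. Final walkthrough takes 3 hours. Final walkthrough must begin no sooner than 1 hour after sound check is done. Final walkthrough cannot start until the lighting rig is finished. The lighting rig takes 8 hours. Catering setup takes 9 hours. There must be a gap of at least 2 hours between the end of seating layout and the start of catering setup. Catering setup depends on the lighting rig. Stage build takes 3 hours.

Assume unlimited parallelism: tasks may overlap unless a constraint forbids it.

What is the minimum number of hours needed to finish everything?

32

The lighting rig can start immediately at hour 0; it finishes at hour 8.
Stage build can start immediately at hour 0; it finishes at hour 3.
Seating layout needs all of stage build (finishes hour 3); the lighting rig (finishes hour 8). That puts its earliest start at hour 8; it finishes at 8 + 6 = hour 14.
Catering setup needs all of seating layout (finishes hour 14, plus 2-hour gap → hour 16); the lighting rig (finishes hour 8). That puts its earliest start at hour 16; it finishes at 16 + 9 = hour 25.
Sound check needs all of catering setup (finishes hour 25); seating layout (finishes hour 14). That puts its earliest start at hour 25; it finishes at 25 + 3 = hour 28.
Final walkthrough needs all of sound check (finishes hour 28, plus 1-hour gap → hour 29); the lighting rig (finishes hour 8). That puts its earliest start at hour 29; it finishes at 29 + 3 = hour 32.
All tasks are finished once the last one completes. Finish times: Stage build at 3, The lighting rig at 8, Seating layout at 14, Catering setup at 25, Sound check at 28, Final walkthrough at 32. The latest is hour 32.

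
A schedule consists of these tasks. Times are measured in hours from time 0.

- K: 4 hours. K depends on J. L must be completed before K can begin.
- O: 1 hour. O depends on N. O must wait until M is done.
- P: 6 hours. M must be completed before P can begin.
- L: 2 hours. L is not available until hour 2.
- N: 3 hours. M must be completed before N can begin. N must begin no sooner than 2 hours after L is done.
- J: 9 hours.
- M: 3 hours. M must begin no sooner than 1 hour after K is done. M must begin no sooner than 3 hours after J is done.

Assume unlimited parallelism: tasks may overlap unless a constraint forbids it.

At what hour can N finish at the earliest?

20

L waits on its own release at hour 2, so it starts at hour 2 and finishes at 2 + 2 = hour 4.
J can start immediately at hour 0; it finishes at hour 9.
For K: J (finishes hour 9); L (finishes hour 4). Taking the maximum gives a start of hour 9, and it finishes at 9 + 4 = hour 13.
For M: K (finishes hour 13, plus 1-hour gap → hour 14); J (finishes hour 9, plus 3-hour gap → hour 12). Taking the maximum gives a start of hour 14, and it finishes at 14 + 3 = hour 17.
N has to wait for M (finishes hour 17); L (finishes hour 4, plus 2-hour gap → hour 6). The latest of these is hour 17, so N runs hour 17 to 17 + 3 = hour 20.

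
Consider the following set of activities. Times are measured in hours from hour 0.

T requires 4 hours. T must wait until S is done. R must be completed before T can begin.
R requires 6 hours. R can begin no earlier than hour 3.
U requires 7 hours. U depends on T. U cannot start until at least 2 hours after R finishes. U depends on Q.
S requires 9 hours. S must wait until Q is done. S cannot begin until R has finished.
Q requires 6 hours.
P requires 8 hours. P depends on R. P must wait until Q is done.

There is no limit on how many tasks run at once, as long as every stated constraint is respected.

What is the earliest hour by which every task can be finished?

29

R cannot begin until its own release at hour 3. It runs from hour 3 to 3 + 6 = hour 9.
Q has no prerequisites, so it starts at hour 0 and finishes at hour 6.
S has to wait for Q (finishes hour 6); R (finishes hour 9). The latest of these is hour 9, so S runs hour 9 to 9 + 9 = hour 18.
T needs all of S (finishes hour 18); R (finishes hour 9). That puts its earliest start at hour 18; it finishes at 18 + 4 = hour 22.
U has to wait for T (finishes hour 22); R (finishes hour 9, plus 2-hour gap → hour 11); Q (finishes hour 6). The latest of these is hour 22, so U runs hour 22 to 22 + 7 = hour 29.
P needs all of R (finishes hour 9); Q (finishes hour 6). That puts its earliest start at hour 9; it finishes at 9 + 8 = hour 17.
All tasks are finished once the last one completes. Finish times: P at 17, Q at 6, R at 9, S at 18, T at 22, U at 29. The latest is hour 29.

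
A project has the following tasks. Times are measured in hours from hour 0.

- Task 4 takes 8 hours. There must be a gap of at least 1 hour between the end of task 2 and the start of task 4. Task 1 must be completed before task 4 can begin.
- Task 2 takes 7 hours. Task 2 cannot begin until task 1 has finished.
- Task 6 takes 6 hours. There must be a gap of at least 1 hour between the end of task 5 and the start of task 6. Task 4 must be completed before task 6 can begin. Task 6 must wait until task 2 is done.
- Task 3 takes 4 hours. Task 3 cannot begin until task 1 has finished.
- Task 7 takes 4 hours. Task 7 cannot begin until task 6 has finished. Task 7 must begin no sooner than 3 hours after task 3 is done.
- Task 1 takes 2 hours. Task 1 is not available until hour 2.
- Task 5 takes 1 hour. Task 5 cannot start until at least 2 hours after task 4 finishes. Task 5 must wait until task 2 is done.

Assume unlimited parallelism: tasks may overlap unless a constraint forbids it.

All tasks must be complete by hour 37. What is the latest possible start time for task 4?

Task 7 has no dependents, so it just needs to finish by hour 37. Starting by 37 − 4 = hour 33 achieves that.
Task 6 has to be done before task 7 (must start by hour 33). That means finishing by hour 33, i.e. starting by 33 − 6 = hour 27.
Task 5 feeds into task 6 (must start by hour 27, minus 1-hour gap → hour 26); so task 5 must finish by hour 26 and therefore start by hour 25.
Task 4 feeds task 5 (must start by hour 25, minus 2-hour gap → hour 23); task 6 (must start by hour 27). Taking the minimum, task 4 must finish by hour 23 and start by 23 − 8 = hour 15.

15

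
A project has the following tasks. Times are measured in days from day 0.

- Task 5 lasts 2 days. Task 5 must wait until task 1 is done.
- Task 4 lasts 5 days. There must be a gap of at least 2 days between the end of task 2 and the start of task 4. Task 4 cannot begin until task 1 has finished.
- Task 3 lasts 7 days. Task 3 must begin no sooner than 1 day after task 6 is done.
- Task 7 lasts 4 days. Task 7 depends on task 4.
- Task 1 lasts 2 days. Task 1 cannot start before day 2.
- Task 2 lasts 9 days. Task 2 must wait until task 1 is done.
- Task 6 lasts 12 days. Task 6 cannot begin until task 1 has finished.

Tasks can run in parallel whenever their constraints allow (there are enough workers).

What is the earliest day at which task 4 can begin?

After its own release at day 2, task 1 can start at day 2 and finishes at day 4.
Task 2 cannot begin until task 1 (finishes day 4). It runs from day 4 to 4 + 9 = day 13.
Task 4 waits on task 2 (finishes day 13, plus 2-day gap → day 15); task 1 (finishes day 4). The latest of these is day 15, which is the earliest task 4 can start.

15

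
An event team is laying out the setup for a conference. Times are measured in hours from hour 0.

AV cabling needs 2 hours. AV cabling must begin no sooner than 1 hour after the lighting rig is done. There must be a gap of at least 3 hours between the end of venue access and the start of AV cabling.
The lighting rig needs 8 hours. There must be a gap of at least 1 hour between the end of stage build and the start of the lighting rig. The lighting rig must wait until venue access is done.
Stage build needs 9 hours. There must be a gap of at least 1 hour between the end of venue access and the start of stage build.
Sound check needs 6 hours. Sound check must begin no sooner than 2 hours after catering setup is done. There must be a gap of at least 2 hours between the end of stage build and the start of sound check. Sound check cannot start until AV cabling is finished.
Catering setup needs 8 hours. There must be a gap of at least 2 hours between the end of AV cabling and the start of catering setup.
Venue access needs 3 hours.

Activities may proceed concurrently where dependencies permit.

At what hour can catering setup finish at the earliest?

35

Venue access has no prerequisites, so it starts at hour 0 and finishes at hour 3.
Stage build cannot begin until venue access (finishes hour 3, plus 1-hour gap → hour 4). It runs from hour 4 to 4 + 9 = hour 13.
The lighting rig has to wait for stage build (finishes hour 13, plus 1-hour gap → hour 14); venue access (finishes hour 3). The latest of these is hour 14, so the lighting rig runs hour 14 to 14 + 8 = hour 22.
AV cabling has to wait for the lighting rig (finishes hour 22, plus 1-hour gap → hour 23); venue access (finishes hour 3, plus 3-hour gap → hour 6). The latest of these is hour 23, so AV cabling runs hour 23 to 23 + 2 = hour 25.
After AV cabling (finishes hour 25, plus 2-hour gap → hour 27), catering setup can start at hour 27 and finishes at hour 35.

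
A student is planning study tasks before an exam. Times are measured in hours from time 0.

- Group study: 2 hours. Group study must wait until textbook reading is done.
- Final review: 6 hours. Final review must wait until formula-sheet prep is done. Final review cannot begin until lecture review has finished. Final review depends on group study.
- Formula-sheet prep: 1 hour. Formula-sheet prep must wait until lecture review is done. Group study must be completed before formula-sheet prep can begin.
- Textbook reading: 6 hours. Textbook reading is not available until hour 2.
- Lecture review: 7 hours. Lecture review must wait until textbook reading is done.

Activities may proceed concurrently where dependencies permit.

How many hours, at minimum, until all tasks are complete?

22

Textbook reading waits on its own release at hour 2, so it starts at hour 2 and finishes at 2 + 6 = hour 8.
After textbook reading (finishes hour 8), group study can start at hour 8 and finishes at hour 10.
Lecture review waits on textbook reading (finishes hour 8), so it starts at hour 8 and finishes at 8 + 7 = hour 15.
Formula-sheet prep needs all of lecture review (finishes hour 15); group study (finishes hour 10). That puts its earliest start at hour 15; it finishes at 15 + 1 = hour 16.
Final review needs all of formula-sheet prep (finishes hour 16); lecture review (finishes hour 15); group study (finishes hour 10). That puts its earliest start at hour 16; it finishes at 16 + 6 = hour 22.
All tasks are finished once the last one completes. Finish times: Textbook reading at 8, Lecture review at 15, Group study at 10, Formula-sheet prep at 16, Final review at 22. The latest is hour 22.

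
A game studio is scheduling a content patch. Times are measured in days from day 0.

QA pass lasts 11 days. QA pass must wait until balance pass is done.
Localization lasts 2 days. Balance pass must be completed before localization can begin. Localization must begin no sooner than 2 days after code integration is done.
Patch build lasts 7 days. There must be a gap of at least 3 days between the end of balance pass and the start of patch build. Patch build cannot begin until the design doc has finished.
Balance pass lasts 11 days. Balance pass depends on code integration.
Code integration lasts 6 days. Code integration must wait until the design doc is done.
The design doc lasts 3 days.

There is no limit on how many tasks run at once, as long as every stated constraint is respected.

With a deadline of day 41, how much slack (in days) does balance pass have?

10

The design doc can start immediately at day 0; it finishes at day 3.
Code integration cannot begin until the design doc (finishes day 3). It runs from day 3 to 3 + 6 = day 9.
Balance pass cannot begin until code integration (finishes day 9). It runs from day 9 to 9 + 11 = day 20.

Working backward from the deadline:
To finish by day 41, localization (duration 2) must start no later than day 39.
To finish by day 41, QA pass (duration 11) must start no later than day 30.
Patch build must finish by day 41; it takes 7 days, so it must start by 41 − 7 = day 34.
Balance pass has several dependents: localization (must start by day 39); QA pass (must start by day 30); patch build (must start by day 34, minus 3-day gap → day 31). The earliest of those limits is day 30, so balance pass must start by 30 − 11 = day 19.
So balance pass can start as early as day 9 and as late as day 19, giving 19 − 9 = 10 days of slack.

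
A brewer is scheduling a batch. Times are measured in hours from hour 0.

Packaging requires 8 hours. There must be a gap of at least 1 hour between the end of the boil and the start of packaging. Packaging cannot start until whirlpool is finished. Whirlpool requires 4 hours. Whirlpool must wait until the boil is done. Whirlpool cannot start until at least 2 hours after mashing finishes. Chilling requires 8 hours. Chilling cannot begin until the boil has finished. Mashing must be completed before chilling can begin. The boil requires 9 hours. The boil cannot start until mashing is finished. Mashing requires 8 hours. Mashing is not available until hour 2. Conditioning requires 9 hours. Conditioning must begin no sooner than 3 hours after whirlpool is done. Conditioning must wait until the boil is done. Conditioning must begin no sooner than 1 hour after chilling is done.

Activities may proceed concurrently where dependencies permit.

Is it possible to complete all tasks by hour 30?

Mashing cannot begin until its own release at hour 2. It runs from hour 2 to 2 + 8 = hour 10.
The boil cannot begin until mashing (finishes hour 10). It runs from hour 10 to 10 + 9 = hour 19.
Chilling cannot start until the boil (finishes hour 19); mashing (finishes hour 10). The controlling bound is hour 19, so chilling finishes at 19 + 8 = hour 27.
Whirlpool needs all of the boil (finishes hour 19); mashing (finishes hour 10, plus 2-hour gap → hour 12). That puts its earliest start at hour 19; it finishes at 19 + 4 = hour 23.
Packaging needs all of the boil (finishes hour 19, plus 1-hour gap → hour 20); whirlpool (finishes hour 23). That puts its earliest start at hour 23; it finishes at 23 + 8 = hour 31.
Conditioning has to wait for whirlpool (finishes hour 23, plus 3-hour gap → hour 26); the boil (finishes hour 19); chilling (finishes hour 27, plus 1-hour gap → hour 28). The latest of these is hour 28, so conditioning runs hour 28 to 28 + 9 = hour 37.
The earliest everything can be done is hour 37, which is after the deadline of 30, so it is not possible.

No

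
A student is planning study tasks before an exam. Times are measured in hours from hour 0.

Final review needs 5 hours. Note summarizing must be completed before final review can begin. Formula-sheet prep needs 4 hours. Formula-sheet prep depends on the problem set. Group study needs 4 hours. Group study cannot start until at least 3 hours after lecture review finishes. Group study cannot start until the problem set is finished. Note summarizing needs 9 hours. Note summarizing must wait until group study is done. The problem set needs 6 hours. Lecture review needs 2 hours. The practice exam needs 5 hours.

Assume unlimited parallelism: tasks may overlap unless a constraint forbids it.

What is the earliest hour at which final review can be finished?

The problem set can start immediately at hour 0; it finishes at hour 6.
Lecture review can start immediately at hour 0; it finishes at hour 2.
For group study: lecture review (finishes hour 2, plus 3-hour gap → hour 5); the problem set (finishes hour 6). Taking the maximum gives a start of hour 6, and it finishes at 6 + 4 = hour 10.
Note summarizing cannot begin until group study (finishes hour 10). It runs from hour 10 to 10 + 9 = hour 19.
After note summarizing (finishes hour 19), final review can start at hour 19 and finishes at hour 24.

24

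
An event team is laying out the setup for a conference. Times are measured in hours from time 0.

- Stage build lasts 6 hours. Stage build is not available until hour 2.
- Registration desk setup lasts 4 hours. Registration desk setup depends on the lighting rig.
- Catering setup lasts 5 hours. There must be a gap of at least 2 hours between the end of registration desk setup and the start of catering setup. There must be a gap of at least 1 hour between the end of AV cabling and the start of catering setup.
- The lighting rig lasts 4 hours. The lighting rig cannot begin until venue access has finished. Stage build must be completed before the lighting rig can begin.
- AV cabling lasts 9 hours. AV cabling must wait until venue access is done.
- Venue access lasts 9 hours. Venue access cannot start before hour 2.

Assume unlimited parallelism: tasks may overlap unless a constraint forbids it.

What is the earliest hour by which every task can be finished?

Stage build waits on its own release at hour 2, so it starts at hour 2 and finishes at 2 + 6 = hour 8.
Venue access cannot begin until its own release at hour 2. It runs from hour 2 to 2 + 9 = hour 11.
AV cabling cannot begin until venue access (finishes hour 11). It runs from hour 11 to 11 + 9 = hour 20.
The lighting rig needs all of venue access (finishes hour 11); stage build (finishes hour 8). That puts its earliest start at hour 11; it finishes at 11 + 4 = hour 15.
After the lighting rig (finishes hour 15), registration desk setup can start at hour 15 and finishes at hour 19.
Catering setup needs all of registration desk setup (finishes hour 19, plus 2-hour gap → hour 21); AV cabling (finishes hour 20, plus 1-hour gap → hour 21). That puts its earliest start at hour 21; it finishes at 21 + 5 = hour 26.
All tasks are finished once the last one completes. Finish times: Venue access at 11, Stage build at 8, The lighting rig at 15, AV cabling at 20, Registration desk setup at 19, Catering setup at 26. The latest is hour 26.

26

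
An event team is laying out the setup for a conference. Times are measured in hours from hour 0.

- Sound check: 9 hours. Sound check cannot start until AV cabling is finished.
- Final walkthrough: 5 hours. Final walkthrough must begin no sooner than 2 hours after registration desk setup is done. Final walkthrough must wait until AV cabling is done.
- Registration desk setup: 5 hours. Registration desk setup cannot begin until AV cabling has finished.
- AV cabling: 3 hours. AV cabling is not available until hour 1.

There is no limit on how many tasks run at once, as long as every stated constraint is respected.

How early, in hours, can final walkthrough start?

11

After its own release at hour 1, AV cabling can start at hour 1 and finishes at hour 4.
After AV cabling (finishes hour 4), registration desk setup can start at hour 4 and finishes at hour 9.
Final walkthrough waits on registration desk setup (finishes hour 9, plus 2-hour gap → hour 11); AV cabling (finishes hour 4). The latest of these is hour 11, which is the earliest final walkthrough can start.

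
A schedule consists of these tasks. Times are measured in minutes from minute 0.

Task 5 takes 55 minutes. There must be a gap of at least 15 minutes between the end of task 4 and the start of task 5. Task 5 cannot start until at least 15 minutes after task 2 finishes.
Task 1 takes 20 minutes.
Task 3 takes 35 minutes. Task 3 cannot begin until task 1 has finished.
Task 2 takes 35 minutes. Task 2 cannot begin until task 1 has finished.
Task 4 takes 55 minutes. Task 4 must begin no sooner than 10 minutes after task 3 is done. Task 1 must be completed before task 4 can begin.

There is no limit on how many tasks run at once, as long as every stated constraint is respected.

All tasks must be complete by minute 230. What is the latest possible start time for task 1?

Task 5 must finish by minute 230; it takes 55 minutes, so it must start by 230 − 55 = minute 175.
Since task 5 (must start by minute 175, minus 15-minute gap → minute 160) depends on it, task 2 must finish by minute 160. Backing off its 35-minute duration gives a latest start of minute 125.
Task 4 has to be done before task 5 (must start by minute 175, minus 15-minute gap → minute 160). That means finishing by minute 160, i.e. starting by 160 − 55 = minute 105.
Since task 4 (must start by minute 105, minus 10-minute gap → minute 95) depends on it, task 3 must finish by minute 95. Backing off its 35-minute duration gives a latest start of minute 60.
Task 1 has several dependents: task 2 (must start by minute 125); task 3 (must start by minute 60); task 4 (must start by minute 105). The earliest of those limits is minute 60, so task 1 must start by 60 − 20 = minute 40.

40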